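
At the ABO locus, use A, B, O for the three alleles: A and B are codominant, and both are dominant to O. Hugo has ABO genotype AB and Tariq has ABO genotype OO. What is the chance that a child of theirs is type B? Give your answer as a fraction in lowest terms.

1/2

ABO cross AB × OO → offspring phenotypes: 1/2 A, 1/2 B.
So P(type B) = 1/2.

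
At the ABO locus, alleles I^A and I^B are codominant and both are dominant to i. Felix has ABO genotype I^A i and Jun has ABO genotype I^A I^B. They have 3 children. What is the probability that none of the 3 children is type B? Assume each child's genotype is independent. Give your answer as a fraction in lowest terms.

ABO cross I^A i × I^A I^B → 1/2 A, 1/4 B, 1/4 AB.
So P(type B) = 1/4 per child.
P(not type B) = 3/4 for one child; (3/4)^3 = 27/64.

27/64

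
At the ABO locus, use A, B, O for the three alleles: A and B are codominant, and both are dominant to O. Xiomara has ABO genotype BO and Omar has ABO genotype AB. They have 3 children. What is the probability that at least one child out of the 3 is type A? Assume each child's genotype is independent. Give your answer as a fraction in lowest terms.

37/64

ABO cross BO × AB → 1/4 A, 1/2 B, 1/4 AB.
So P(type A) = 1/4 per child.
P(none) = (3/4)^3 = 27/64; P(at least one) = 1 − 27/64 = 37/64.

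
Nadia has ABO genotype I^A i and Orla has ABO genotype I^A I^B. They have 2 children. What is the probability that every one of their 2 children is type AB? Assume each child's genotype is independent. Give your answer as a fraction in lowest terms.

ABO cross I^A i × I^A I^B → 1/2 A, 1/4 B, 1/4 AB.
So P(type AB) = 1/4 per child.
All 2 independent: (1/4)^2 = 1/16.

1/16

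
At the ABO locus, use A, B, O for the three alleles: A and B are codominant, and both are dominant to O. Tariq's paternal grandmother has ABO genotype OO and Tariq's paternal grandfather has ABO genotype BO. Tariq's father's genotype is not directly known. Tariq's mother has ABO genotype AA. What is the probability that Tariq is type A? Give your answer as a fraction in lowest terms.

Tariq's father's ABO genotype from OO × BO: 1/2 BO, 1/2 OO.
Crossing each possibility with the mother AA and summing P(type A): 1/2·1/2 + 1/2·1 = 3/4.

3/4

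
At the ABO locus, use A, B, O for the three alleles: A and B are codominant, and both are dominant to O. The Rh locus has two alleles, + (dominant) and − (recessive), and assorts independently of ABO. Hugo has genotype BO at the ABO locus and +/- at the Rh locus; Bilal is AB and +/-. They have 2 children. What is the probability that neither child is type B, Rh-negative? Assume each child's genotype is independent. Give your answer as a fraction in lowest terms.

49/64

ABO cross BO × AB → 1/4 A, 1/2 B, 1/4 AB.
Rh cross +/- × +/- → 3/4 Rh+, 1/4 Rh-; so P(type B, Rh-negative) = 1/2 × 1/4 = 1/8 per child.
P(not type B, Rh-negative) = 7/8 for one child; (7/8)^2 = 49/64.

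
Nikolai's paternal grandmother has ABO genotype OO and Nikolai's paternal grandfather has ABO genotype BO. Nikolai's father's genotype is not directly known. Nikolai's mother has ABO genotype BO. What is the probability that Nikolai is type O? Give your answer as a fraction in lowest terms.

3/8

Nikolai's father's ABO genotype from OO × BO: 1/2 BO, 1/2 OO.
Crossing each possibility with the mother BO and summing P(type O): 1/2·1/4 + 1/2·1/2 = 3/8.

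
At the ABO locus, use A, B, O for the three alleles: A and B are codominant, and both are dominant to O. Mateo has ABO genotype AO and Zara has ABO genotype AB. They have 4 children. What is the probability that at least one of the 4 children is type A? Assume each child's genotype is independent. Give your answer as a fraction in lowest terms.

ABO cross AO × AB → 1/2 A, 1/4 B, 1/4 AB.
So P(type A) = 1/2 per child.
P(none) = (1/2)^4 = 1/16; P(at least one) = 1 − 1/16 = 15/16.

15/16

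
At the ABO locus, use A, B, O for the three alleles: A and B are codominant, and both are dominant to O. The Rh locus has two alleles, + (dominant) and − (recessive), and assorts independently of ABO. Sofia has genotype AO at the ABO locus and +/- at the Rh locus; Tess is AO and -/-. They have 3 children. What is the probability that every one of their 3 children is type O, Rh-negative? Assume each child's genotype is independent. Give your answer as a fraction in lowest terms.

ABO cross AO × AO → 1/4 O, 3/4 A.
Rh cross +/- × -/- → 1/2 Rh+, 1/2 Rh-; so P(type O, Rh-negative) = 1/4 × 1/2 = 1/8 per child.
All 3 independent: (1/8)^3 = 1/512.

1/512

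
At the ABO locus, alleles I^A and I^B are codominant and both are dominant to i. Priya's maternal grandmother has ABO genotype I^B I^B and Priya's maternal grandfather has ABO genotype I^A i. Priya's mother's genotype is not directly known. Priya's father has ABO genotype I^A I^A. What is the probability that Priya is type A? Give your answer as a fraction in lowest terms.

Priya's mother's ABO genotype from I^B I^B × I^A i: 1/2 I^A I^B, 1/2 I^B i.
Crossing each possibility with the father I^A I^A and summing P(type A): 1/2·1/2 + 1/2·1/2 = 1/2.

1/2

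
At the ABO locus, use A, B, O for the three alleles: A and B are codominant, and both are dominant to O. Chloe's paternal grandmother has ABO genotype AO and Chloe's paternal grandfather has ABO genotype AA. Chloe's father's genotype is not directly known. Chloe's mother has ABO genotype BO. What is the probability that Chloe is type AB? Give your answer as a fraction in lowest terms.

3/8

Chloe's father's ABO genotype from AO × AA: 1/2 AA, 1/2 AO.
Crossing each possibility with the mother BO and summing P(type AB): 1/2·1/2 + 1/2·1/4 = 3/8.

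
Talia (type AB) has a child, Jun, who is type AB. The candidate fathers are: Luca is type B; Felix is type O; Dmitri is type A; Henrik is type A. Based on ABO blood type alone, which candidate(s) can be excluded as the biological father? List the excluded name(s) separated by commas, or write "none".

Felix

A candidate is excluded only if no genotype consistent with his phenotype could produce a type AB child with a type AB mother.
Felix (type O): no genotype consistent with that phenotype can produce a type-AB child with a type-AB mother.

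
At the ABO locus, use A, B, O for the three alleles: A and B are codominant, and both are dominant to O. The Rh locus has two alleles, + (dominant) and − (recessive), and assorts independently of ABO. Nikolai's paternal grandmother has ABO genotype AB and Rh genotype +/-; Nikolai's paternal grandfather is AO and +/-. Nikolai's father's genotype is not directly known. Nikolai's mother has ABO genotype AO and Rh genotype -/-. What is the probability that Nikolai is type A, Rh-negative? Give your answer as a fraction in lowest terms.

5/16

Nikolai's father's ABO genotype from AB × AO: 1/4 AA, 1/4 AB, 1/4 AO, 1/4 BO.
Crossing each possibility with the mother AO and summing P(type A): 1/4·1 + 1/4·1/2 + 1/4·3/4 + 1/4·1/4 = 5/8.
Similarly for Rh via the father's Rh distribution: P(Rh-) = 1/2.
Independent loci: 5/8 × 1/2 = 5/16.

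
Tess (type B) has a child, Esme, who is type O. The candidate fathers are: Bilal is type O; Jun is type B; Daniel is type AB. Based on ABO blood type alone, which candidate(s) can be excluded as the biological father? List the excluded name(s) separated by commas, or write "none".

A candidate is excluded only if no genotype consistent with his phenotype could produce a type O child with a type B mother.
Daniel (type AB): no genotype consistent with that phenotype can produce a type-O child with a type-B mother.

Daniel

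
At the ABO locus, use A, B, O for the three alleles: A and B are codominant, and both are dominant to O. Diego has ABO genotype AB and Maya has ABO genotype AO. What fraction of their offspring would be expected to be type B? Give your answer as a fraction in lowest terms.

ABO cross AB × AO → offspring phenotypes: 1/2 A, 1/4 B, 1/4 AB.
So P(type B) = 1/4.

1/4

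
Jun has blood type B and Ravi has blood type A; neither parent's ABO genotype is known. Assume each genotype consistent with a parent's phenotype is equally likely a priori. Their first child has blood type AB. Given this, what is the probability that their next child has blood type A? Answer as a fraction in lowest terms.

5/36

Possible genotypes: Jun ∈ {BB, BO}; Ravi ∈ {AA, AO}.
Weight each parental genotype pair by prior × P(type-AB child):
  BB × AA: posterior weight 4/9; P(next child type A) = 0.
  BB × AO: posterior weight 2/9; P(next child type A) = 0.
  BO × AA: posterior weight 2/9; P(next child type A) = 1/2.
  BO × AO: posterior weight 1/9; P(next child type A) = 1/4.
Weighted sum = 5/36.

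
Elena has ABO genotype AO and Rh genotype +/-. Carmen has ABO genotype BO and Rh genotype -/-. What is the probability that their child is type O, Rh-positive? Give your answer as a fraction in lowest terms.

ABO cross AO × BO → offspring phenotypes: 1/4 O, 1/4 A, 1/4 B, 1/4 AB.
Rh cross +/- × -/- → 1/2 Rh+, 1/2 Rh-.
Independent loci: P(type O, Rh-positive) = 1/4 × 1/2 = 1/8.

1/8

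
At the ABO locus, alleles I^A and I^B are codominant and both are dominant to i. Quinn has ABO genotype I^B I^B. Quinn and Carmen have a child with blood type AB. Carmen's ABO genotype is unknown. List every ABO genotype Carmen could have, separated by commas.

I^A I^A, I^A I^B, I^A i

For each candidate genotype of Carmen, check whether crossing it with I^B I^B can produce every observed child phenotype.
  I^A I^A → possible child types {AB} ✓
  I^A I^B → possible child types {B, AB} ✓
  I^A i → possible child types {B, AB} ✓
  I^B I^B → possible child types {B} ✗
  I^B i → possible child types {B} ✗
  i i → possible child types {B} ✗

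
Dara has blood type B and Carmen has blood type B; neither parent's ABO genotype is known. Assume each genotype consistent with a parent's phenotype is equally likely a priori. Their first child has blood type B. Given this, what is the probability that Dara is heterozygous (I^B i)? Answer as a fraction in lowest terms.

Possible genotypes: Dara ∈ {I^B I^B, I^B i}; Carmen ∈ {I^B I^B, I^B i}.
Weight each parental genotype pair by prior × P(type-B child):
  I^B I^B × I^B I^B: posterior weight 4/15.
  I^B I^B × I^B i: posterior weight 4/15.
  I^B i × I^B I^B: posterior weight 4/15.
  I^B i × I^B i: posterior weight 1/5.
Sum the posterior weight over pairs where Dara is I^B i: 7/15.

7/15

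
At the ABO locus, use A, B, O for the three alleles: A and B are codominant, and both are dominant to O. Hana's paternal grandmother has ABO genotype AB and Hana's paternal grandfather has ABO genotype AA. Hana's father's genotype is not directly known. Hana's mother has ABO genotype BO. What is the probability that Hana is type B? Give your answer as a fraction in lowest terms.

1/4

Hana's father's ABO genotype from AB × AA: 1/2 AA, 1/2 AB.
Crossing each possibility with the mother BO and summing P(type B): 1/2·0 + 1/2·1/2 = 1/4.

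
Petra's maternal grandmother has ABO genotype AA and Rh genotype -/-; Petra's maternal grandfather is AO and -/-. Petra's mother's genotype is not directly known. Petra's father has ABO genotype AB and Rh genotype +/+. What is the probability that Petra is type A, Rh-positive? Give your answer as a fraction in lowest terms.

Petra's mother's ABO genotype from AA × AO: 1/2 AA, 1/2 AO.
Crossing each possibility with the father AB and summing P(type A): 1/2·1/2 + 1/2·1/2 = 1/2.
Similarly for Rh via the mother's Rh distribution: P(Rh+) = 1.
Independent loci: 1/2 × 1 = 1/2.

1/2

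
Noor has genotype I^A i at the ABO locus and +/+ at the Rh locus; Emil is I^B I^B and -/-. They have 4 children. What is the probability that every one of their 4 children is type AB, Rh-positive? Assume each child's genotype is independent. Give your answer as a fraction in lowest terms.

ABO cross I^A i × I^B I^B → 1/2 B, 1/2 AB.
Rh cross +/+ × -/- → 1 Rh+; so P(type AB, Rh-positive) = 1/2 × 1 = 1/2 per child.
All 4 independent: (1/2)^4 = 1/16.

1/16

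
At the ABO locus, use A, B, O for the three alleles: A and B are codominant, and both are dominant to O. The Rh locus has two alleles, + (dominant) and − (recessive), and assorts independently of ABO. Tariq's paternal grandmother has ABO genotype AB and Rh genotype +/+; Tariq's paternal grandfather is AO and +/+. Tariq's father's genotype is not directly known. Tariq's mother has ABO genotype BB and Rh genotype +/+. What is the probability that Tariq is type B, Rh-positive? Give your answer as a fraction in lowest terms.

Tariq's father's ABO genotype from AB × AO: 1/4 AA, 1/4 AB, 1/4 AO, 1/4 BO.
Crossing each possibility with the mother BB and summing P(type B): 1/4·0 + 1/4·1/2 + 1/4·1/2 + 1/4·1 = 1/2.
Similarly for Rh via the father's Rh distribution: P(Rh+) = 1.
Independent loci: 1/2 × 1 = 1/2.

1/2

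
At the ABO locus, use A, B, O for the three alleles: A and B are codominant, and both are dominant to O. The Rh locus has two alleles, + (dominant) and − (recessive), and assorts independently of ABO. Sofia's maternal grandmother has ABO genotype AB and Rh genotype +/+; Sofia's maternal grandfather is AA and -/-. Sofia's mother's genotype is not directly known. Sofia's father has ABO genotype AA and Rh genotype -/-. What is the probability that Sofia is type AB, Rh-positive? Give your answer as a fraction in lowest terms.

Sofia's mother's ABO genotype from AB × AA: 1/2 AA, 1/2 AB.
Crossing each possibility with the father AA and summing P(type AB): 1/2·0 + 1/2·1/2 = 1/4.
Similarly for Rh via the mother's Rh distribution: P(Rh+) = 1/2.
Independent loci: 1/4 × 1/2 = 1/8.

1/8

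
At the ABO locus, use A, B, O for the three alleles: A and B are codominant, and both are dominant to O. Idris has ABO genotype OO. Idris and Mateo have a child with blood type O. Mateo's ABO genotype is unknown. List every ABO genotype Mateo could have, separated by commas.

For each candidate genotype of Mateo, check whether crossing it with OO can produce every observed child phenotype.
  AA → possible child types {A} ✗
  AB → possible child types {A, B} ✗
  AO → possible child types {O, A} ✓
  BB → possible child types {B} ✗
  BO → possible child types {O, B} ✓
  OO → possible child types {O} ✓

AO, BO, OO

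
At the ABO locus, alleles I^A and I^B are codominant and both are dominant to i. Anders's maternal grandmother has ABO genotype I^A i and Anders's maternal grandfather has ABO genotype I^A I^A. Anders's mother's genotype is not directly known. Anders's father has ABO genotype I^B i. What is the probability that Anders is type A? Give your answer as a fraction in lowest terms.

3/8

Anders's mother's ABO genotype from I^A i × I^A I^A: 1/2 I^A I^A, 1/2 I^A i.
Crossing each possibility with the father I^B i and summing P(type A): 1/2·1/2 + 1/2·1/4 = 3/8.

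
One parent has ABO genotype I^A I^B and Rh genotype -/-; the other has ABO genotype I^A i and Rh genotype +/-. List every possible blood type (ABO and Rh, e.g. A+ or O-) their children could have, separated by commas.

Gametes from I^A I^B × I^A i give offspring ABO genotypes I^A I^A, I^A I^B, I^A i, I^B i, i.e. phenotypes A, B, AB.
Rh cross -/- × +/- → phenotypes Rh+, Rh-.
Combining independently: A+, A-, B+, B-, AB+, AB-.

A+, A-, B+, B-, AB+, AB-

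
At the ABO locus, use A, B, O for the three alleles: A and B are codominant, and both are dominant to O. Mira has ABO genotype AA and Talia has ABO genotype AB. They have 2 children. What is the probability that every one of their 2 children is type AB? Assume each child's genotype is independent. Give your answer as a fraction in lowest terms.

ABO cross AA × AB → 1/2 A, 1/2 AB.
So P(type AB) = 1/2 per child.
All 2 independent: (1/2)^2 = 1/4.

1/4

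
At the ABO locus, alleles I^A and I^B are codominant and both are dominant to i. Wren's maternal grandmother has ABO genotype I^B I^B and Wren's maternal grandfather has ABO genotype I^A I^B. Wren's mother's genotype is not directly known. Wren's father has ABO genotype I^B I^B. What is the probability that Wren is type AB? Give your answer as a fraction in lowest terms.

Wren's mother's ABO genotype from I^B I^B × I^A I^B: 1/2 I^A I^B, 1/2 I^B I^B.
Crossing each possibility with the father I^B I^B and summing P(type AB): 1/2·1/2 + 1/2·0 = 1/4.

1/4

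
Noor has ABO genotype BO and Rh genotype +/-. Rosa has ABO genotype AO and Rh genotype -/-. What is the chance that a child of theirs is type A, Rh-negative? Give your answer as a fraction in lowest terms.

ABO cross BO × AO → offspring phenotypes: 1/4 O, 1/4 A, 1/4 B, 1/4 AB.
Rh cross +/- × -/- → 1/2 Rh+, 1/2 Rh-.
Independent loci: P(type A, Rh-negative) = 1/4 × 1/2 = 1/8.

1/8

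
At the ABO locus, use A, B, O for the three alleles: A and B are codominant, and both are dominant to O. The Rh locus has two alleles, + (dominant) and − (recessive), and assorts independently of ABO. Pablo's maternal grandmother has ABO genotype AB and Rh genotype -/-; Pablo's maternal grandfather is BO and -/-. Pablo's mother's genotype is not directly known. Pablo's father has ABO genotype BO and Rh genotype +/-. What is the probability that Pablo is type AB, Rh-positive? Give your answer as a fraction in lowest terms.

Pablo's mother's ABO genotype from AB × BO: 1/4 AB, 1/4 AO, 1/4 BB, 1/4 BO.
Crossing each possibility with the father BO and summing P(type AB): 1/4·1/4 + 1/4·1/4 + 1/4·0 + 1/4·0 = 1/8.
Similarly for Rh via the mother's Rh distribution: P(Rh+) = 1/2.
Independent loci: 1/8 × 1/2 = 1/16.

1/16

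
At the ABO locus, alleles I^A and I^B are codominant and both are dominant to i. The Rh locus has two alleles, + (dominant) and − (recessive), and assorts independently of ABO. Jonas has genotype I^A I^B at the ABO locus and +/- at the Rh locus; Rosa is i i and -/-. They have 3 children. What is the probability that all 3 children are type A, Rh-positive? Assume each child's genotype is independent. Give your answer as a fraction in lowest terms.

1/64

ABO cross I^A I^B × i i → 1/2 A, 1/2 B.
Rh cross +/- × -/- → 1/2 Rh+, 1/2 Rh-; so P(type A, Rh-positive) = 1/2 × 1/2 = 1/4 per child.
All 3 independent: (1/4)^3 = 1/64.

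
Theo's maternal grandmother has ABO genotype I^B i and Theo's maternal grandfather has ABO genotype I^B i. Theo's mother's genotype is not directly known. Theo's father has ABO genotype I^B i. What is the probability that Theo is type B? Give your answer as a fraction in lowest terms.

Theo's mother's ABO genotype from I^B i × I^B i: 1/4 I^B I^B, 1/2 I^B i, 1/4 i i.
Crossing each possibility with the father I^B i and summing P(type B): 1/4·1 + 1/2·3/4 + 1/4·1/2 = 3/4.

3/4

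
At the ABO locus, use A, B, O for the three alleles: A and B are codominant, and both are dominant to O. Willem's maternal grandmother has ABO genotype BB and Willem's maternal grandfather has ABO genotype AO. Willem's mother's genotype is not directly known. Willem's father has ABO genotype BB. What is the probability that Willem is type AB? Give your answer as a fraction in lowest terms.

Willem's mother's ABO genotype from BB × AO: 1/2 AB, 1/2 BO.
Crossing each possibility with the father BB and summing P(type AB): 1/2·1/2 + 1/2·0 = 1/4.

1/4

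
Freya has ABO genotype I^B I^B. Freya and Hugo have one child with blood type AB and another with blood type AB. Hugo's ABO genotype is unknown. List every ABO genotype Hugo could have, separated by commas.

For each candidate genotype of Hugo, check whether crossing it with I^B I^B can produce every observed child phenotype.
  I^A I^A → possible child types {AB} ✓
  I^A I^B → possible child types {B, AB} ✓
  I^A i → possible child types {B, AB} ✓
  I^B I^B → possible child types {B} ✗
  I^B i → possible child types {B} ✗
  i i → possible child types {B} ✗

I^A I^A, I^A I^B, I^A i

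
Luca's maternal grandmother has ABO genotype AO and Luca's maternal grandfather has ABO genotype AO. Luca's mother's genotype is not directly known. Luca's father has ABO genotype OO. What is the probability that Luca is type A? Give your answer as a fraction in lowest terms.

1/2

Luca's mother's ABO genotype from AO × AO: 1/4 AA, 1/2 AO, 1/4 OO.
Crossing each possibility with the father OO and summing P(type A): 1/4·1 + 1/2·1/2 + 1/4·0 = 1/2.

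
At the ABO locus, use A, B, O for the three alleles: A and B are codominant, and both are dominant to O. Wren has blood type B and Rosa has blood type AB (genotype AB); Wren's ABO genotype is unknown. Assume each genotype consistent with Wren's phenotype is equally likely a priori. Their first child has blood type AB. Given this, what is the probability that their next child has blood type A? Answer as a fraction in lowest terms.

Possible genotypes: Wren ∈ {BB, BO}; Rosa ∈ {AB}.
Weight each parental genotype pair by prior × P(type-AB child):
  BB × AB: posterior weight 2/3; P(next child type A) = 0.
  BO × AB: posterior weight 1/3; P(next child type A) = 1/4.
Weighted sum = 1/12.

1/12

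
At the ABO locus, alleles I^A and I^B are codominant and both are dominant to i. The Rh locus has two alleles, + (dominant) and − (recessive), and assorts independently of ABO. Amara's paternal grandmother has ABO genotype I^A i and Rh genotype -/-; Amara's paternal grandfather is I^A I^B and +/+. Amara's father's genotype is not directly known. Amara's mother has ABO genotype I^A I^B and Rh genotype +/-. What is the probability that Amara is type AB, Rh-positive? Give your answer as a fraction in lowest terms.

9/32

Amara's father's ABO genotype from I^A i × I^A I^B: 1/4 I^A I^A, 1/4 I^A I^B, 1/4 I^A i, 1/4 I^B i.
Crossing each possibility with the mother I^A I^B and summing P(type AB): 1/4·1/2 + 1/4·1/2 + 1/4·1/4 + 1/4·1/4 = 3/8.
Similarly for Rh via the father's Rh distribution: P(Rh+) = 3/4.
Independent loci: 3/8 × 3/4 = 9/32.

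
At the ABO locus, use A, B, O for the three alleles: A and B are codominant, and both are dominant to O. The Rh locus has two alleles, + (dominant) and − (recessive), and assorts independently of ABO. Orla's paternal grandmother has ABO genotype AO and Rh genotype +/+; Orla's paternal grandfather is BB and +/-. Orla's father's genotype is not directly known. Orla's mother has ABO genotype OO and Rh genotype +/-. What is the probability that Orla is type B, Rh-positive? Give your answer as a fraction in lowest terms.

7/16

Orla's father's ABO genotype from AO × BB: 1/2 AB, 1/2 BO.
Crossing each possibility with the mother OO and summing P(type B): 1/2·1/2 + 1/2·1/2 = 1/2.
Similarly for Rh via the father's Rh distribution: P(Rh+) = 7/8.
Independent loci: 1/2 × 7/8 = 7/16.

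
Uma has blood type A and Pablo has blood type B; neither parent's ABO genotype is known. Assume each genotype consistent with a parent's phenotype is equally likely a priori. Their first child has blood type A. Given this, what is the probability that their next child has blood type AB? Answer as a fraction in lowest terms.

5/12

Possible genotypes: Uma ∈ {I^A I^A, I^A i}; Pablo ∈ {I^B I^B, I^B i}.
Weight each parental genotype pair by prior × P(type-A child):
  I^A I^A × I^B i: posterior weight 2/3; P(next child type AB) = 1/2.
  I^A i × I^B i: posterior weight 1/3; P(next child type AB) = 1/4.
Weighted sum = 5/12.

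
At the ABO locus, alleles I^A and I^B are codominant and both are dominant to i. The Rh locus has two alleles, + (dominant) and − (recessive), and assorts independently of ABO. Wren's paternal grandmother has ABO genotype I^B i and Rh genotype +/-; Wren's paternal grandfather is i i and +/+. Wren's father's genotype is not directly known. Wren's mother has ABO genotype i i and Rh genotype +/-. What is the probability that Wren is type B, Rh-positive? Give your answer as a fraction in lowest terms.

Wren's father's ABO genotype from I^B i × i i: 1/2 I^B i, 1/2 i i.
Crossing each possibility with the mother i i and summing P(type B): 1/2·1/2 + 1/2·0 = 1/4.
Similarly for Rh via the father's Rh distribution: P(Rh+) = 7/8.
Independent loci: 1/4 × 7/8 = 7/32.

7/32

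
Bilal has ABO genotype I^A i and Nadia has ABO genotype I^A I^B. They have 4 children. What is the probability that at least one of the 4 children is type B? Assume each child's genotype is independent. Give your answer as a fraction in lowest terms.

175/256

ABO cross I^A i × I^A I^B → 1/2 A, 1/4 B, 1/4 AB.
So P(type B) = 1/4 per child.
P(none) = (3/4)^4 = 81/256; P(at least one) = 1 − 81/256 = 175/256.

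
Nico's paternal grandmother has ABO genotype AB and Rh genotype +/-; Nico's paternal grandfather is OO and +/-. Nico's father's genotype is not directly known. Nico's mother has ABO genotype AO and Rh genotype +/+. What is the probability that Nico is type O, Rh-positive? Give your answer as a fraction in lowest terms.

Nico's father's ABO genotype from AB × OO: 1/2 AO, 1/2 BO.
Crossing each possibility with the mother AO and summing P(type O): 1/2·1/4 + 1/2·1/4 = 1/4.
Similarly for Rh via the father's Rh distribution: P(Rh+) = 1.
Independent loci: 1/4 × 1 = 1/4.

1/4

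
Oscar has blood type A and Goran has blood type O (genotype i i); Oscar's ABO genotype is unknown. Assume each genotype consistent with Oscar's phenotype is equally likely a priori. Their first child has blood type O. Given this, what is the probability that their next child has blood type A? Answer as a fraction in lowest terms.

Possible genotypes: Oscar ∈ {I^A I^A, I^A i}; Goran ∈ {i i}.
Weight each parental genotype pair by prior × P(type-O child):
  I^A i × i i: posterior weight 1; P(next child type A) = 1/2.
Weighted sum = 1/2.

1/2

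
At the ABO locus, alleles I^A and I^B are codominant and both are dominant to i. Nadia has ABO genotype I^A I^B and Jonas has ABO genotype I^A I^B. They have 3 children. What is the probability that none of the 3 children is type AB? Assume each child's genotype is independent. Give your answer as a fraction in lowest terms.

ABO cross I^A I^B × I^A I^B → 1/4 A, 1/4 B, 1/2 AB.
So P(type AB) = 1/2 per child.
P(not type AB) = 1/2 for one child; (1/2)^3 = 1/8.

1/8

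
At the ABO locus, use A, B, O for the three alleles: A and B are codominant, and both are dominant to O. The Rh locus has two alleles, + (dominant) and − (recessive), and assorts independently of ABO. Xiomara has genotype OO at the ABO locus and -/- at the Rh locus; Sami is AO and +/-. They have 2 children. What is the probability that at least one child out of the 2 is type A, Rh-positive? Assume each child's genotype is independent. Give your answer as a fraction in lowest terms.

7/16

ABO cross OO × AO → 1/2 O, 1/2 A.
Rh cross -/- × +/- → 1/2 Rh+, 1/2 Rh-; so P(type A, Rh-positive) = 1/2 × 1/2 = 1/4 per child.
P(none) = (3/4)^2 = 9/16; P(at least one) = 1 − 9/16 = 7/16.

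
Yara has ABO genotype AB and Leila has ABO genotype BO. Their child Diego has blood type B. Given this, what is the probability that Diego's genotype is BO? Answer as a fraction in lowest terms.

Cross AB × BO → 1/4 AB, 1/4 AO, 1/4 BB, 1/4 BO.
Type-B genotypes among offspring: BB (1/4), BO (1/4); total 1/2.
P(BO | type B) = (1/4) / (1/2) = 1/2.

1/2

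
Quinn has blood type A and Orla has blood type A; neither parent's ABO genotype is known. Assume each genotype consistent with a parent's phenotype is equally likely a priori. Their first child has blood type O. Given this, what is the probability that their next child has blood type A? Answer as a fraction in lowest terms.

3/4

Possible genotypes: Quinn ∈ {AA, AO}; Orla ∈ {AA, AO}.
Weight each parental genotype pair by prior × P(type-O child):
  AO × AO: posterior weight 1; P(next child type A) = 3/4.
Weighted sum = 3/4.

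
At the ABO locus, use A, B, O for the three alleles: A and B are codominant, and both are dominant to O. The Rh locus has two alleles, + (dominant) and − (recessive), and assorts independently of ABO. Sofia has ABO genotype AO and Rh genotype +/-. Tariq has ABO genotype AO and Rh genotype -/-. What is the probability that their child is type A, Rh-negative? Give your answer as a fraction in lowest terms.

ABO cross AO × AO → offspring phenotypes: 1/4 O, 3/4 A.
Rh cross +/- × -/- → 1/2 Rh+, 1/2 Rh-.
Independent loci: P(type A, Rh-negative) = 3/4 × 1/2 = 3/8.

3/8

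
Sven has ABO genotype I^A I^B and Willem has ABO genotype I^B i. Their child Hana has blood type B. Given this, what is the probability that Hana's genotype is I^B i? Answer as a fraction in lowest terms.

Cross I^A I^B × I^B i → 1/4 I^A I^B, 1/4 I^A i, 1/4 I^B I^B, 1/4 I^B i.
Type-B genotypes among offspring: I^B I^B (1/4), I^B i (1/4); total 1/2.
P(I^B i | type B) = (1/4) / (1/2) = 1/2.

1/2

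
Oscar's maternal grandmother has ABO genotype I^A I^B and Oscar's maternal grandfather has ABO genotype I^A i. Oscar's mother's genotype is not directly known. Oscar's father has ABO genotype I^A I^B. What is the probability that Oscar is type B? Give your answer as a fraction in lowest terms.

Oscar's mother's ABO genotype from I^A I^B × I^A i: 1/4 I^A I^A, 1/4 I^A I^B, 1/4 I^A i, 1/4 I^B i.
Crossing each possibility with the father I^A I^B and summing P(type B): 1/4·0 + 1/4·1/4 + 1/4·1/4 + 1/4·1/2 = 1/4.

1/4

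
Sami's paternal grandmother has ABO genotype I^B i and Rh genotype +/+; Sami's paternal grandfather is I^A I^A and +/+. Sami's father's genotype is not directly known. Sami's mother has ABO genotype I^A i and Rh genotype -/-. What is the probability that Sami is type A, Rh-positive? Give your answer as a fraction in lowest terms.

5/8

Sami's father's ABO genotype from I^B i × I^A I^A: 1/2 I^A I^B, 1/2 I^A i.
Crossing each possibility with the mother I^A i and summing P(type A): 1/2·1/2 + 1/2·3/4 = 5/8.
Similarly for Rh via the father's Rh distribution: P(Rh+) = 1.
Independent loci: 5/8 × 1 = 5/8.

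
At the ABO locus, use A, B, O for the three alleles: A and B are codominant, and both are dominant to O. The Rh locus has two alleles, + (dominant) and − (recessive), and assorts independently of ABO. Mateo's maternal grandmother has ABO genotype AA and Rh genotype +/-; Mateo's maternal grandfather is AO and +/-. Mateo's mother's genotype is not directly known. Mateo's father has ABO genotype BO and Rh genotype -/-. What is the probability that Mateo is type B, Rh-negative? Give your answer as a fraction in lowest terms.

Mateo's mother's ABO genotype from AA × AO: 1/2 AA, 1/2 AO.
Crossing each possibility with the father BO and summing P(type B): 1/2·0 + 1/2·1/4 = 1/8.
Similarly for Rh via the mother's Rh distribution: P(Rh-) = 1/2.
Independent loci: 1/8 × 1/2 = 1/16.

1/16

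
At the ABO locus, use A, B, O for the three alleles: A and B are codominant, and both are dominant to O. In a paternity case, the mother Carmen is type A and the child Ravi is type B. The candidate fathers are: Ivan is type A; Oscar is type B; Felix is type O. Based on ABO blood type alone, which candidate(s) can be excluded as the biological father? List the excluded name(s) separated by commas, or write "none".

Ivan, Felix

A candidate is excluded only if no genotype consistent with his phenotype could produce a type B child with a type A mother.
Ivan (type A): no genotype consistent with that phenotype can produce a type-B child with a type-A mother.
Felix (type O): no genotype consistent with that phenotype can produce a type-B child with a type-A mother.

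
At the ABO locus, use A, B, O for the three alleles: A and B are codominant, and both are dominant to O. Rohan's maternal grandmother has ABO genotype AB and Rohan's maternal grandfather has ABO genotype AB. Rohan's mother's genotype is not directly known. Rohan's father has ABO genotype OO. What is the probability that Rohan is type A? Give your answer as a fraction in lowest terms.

Rohan's mother's ABO genotype from AB × AB: 1/4 AA, 1/2 AB, 1/4 BB.
Crossing each possibility with the father OO and summing P(type A): 1/4·1 + 1/2·1/2 + 1/4·0 = 1/2.

1/2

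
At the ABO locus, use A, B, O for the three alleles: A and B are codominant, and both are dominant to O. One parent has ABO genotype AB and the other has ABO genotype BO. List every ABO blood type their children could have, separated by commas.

Gametes from AB × BO give offspring ABO genotypes AB, AO, BB, BO, i.e. phenotypes A, B, AB.

A, B, AB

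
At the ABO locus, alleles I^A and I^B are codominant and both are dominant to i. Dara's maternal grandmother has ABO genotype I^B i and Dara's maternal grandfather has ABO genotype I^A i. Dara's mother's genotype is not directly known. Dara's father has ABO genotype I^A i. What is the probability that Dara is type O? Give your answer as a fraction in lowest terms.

Dara's mother's ABO genotype from I^B i × I^A i: 1/4 I^A I^B, 1/4 I^A i, 1/4 I^B i, 1/4 i i.
Crossing each possibility with the father I^A i and summing P(type O): 1/4·0 + 1/4·1/4 + 1/4·1/4 + 1/4·1/2 = 1/4.

1/4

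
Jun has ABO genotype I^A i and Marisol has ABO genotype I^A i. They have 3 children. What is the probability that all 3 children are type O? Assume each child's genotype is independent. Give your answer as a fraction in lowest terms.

ABO cross I^A i × I^A i → 1/4 O, 3/4 A.
So P(type O) = 1/4 per child.
All 3 independent: (1/4)^3 = 1/64.

1/64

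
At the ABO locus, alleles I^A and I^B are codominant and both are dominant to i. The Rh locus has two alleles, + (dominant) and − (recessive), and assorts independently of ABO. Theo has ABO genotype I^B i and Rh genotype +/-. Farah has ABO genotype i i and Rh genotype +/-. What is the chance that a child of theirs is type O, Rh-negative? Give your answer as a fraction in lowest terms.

ABO cross I^B i × i i → offspring phenotypes: 1/2 O, 1/2 B.
Rh cross +/- × +/- → 3/4 Rh+, 1/4 Rh-.
Independent loci: P(type O, Rh-negative) = 1/2 × 1/4 = 1/8.

1/8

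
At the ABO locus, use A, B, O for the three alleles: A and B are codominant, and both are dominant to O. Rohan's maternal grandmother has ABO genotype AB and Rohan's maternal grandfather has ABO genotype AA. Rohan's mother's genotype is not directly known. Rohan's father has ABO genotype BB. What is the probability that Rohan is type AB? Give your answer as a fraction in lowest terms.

Rohan's mother's ABO genotype from AB × AA: 1/2 AA, 1/2 AB.
Crossing each possibility with the father BB and summing P(type AB): 1/2·1 + 1/2·1/2 = 3/4.

3/4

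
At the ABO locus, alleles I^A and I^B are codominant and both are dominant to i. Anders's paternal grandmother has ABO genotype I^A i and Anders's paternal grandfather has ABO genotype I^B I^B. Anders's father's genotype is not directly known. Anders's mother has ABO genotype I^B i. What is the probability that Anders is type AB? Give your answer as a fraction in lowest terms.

1/8

Anders's father's ABO genotype from I^A i × I^B I^B: 1/2 I^A I^B, 1/2 I^B i.
Crossing each possibility with the mother I^B i and summing P(type AB): 1/2·1/4 + 1/2·0 = 1/8.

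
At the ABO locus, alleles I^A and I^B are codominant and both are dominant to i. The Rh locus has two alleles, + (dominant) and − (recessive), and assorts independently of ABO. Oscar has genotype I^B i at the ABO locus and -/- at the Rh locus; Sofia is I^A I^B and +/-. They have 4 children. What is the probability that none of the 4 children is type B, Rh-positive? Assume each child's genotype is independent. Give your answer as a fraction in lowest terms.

81/256

ABO cross I^B i × I^A I^B → 1/4 A, 1/2 B, 1/4 AB.
Rh cross -/- × +/- → 1/2 Rh+, 1/2 Rh-; so P(type B, Rh-positive) = 1/2 × 1/2 = 1/4 per child.
P(not type B, Rh-positive) = 3/4 for one child; (3/4)^4 = 81/256.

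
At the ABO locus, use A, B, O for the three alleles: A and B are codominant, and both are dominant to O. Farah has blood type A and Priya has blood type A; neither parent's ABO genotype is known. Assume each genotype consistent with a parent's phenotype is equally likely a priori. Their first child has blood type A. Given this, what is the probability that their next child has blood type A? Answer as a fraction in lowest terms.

19/20

Possible genotypes: Farah ∈ {AA, AO}; Priya ∈ {AA, AO}.
Weight each parental genotype pair by prior × P(type-A child):
  AA × AA: posterior weight 4/15; P(next child type A) = 1.
  AA × AO: posterior weight 4/15; P(next child type A) = 1.
  AO × AA: posterior weight 4/15; P(next child type A) = 1.
  AO × AO: posterior weight 1/5; P(next child type A) = 3/4.
Weighted sum = 19/20.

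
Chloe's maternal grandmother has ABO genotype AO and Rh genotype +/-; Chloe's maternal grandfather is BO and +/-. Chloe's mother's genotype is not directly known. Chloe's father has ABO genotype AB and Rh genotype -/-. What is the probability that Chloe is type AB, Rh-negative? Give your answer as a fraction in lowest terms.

1/8

Chloe's mother's ABO genotype from AO × BO: 1/4 AB, 1/4 AO, 1/4 BO, 1/4 OO.
Crossing each possibility with the father AB and summing P(type AB): 1/4·1/2 + 1/4·1/4 + 1/4·1/4 + 1/4·0 = 1/4.
Similarly for Rh via the mother's Rh distribution: P(Rh-) = 1/2.
Independent loci: 1/4 × 1/2 = 1/8.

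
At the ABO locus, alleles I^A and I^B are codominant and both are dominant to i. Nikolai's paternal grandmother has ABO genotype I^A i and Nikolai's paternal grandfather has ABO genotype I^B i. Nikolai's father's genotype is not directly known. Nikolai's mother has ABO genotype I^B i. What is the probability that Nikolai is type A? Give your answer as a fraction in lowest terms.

1/8

Nikolai's father's ABO genotype from I^A i × I^B i: 1/4 I^A I^B, 1/4 I^A i, 1/4 I^B i, 1/4 i i.
Crossing each possibility with the mother I^B i and summing P(type A): 1/4·1/4 + 1/4·1/4 + 1/4·0 + 1/4·0 = 1/8.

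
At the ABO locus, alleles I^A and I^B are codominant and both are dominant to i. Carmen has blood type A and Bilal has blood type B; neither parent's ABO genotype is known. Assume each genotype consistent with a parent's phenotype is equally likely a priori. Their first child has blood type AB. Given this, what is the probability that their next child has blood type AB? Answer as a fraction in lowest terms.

25/36

Possible genotypes: Carmen ∈ {I^A I^A, I^A i}; Bilal ∈ {I^B I^B, I^B i}.
Weight each parental genotype pair by prior × P(type-AB child):
  I^A I^A × I^B I^B: posterior weight 4/9; P(next child type AB) = 1.
  I^A I^A × I^B i: posterior weight 2/9; P(next child type AB) = 1/2.
  I^A i × I^B I^B: posterior weight 2/9; P(next child type AB) = 1/2.
  I^A i × I^B i: posterior weight 1/9; P(next child type AB) = 1/4.
Weighted sum = 25/36.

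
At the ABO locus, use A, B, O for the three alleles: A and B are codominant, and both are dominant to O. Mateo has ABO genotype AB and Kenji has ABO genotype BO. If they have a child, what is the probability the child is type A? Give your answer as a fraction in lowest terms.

ABO cross AB × BO → offspring phenotypes: 1/4 A, 1/2 B, 1/4 AB.
So P(type A) = 1/4.

1/4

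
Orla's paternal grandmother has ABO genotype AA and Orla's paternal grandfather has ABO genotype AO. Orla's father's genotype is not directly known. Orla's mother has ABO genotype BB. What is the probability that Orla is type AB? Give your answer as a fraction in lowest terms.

Orla's father's ABO genotype from AA × AO: 1/2 AA, 1/2 AO.
Crossing each possibility with the mother BB and summing P(type AB): 1/2·1 + 1/2·1/2 = 3/4.

3/4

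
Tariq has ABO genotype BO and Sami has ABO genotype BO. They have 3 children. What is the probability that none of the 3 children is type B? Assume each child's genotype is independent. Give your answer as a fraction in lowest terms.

ABO cross BO × BO → 1/4 O, 3/4 B.
So P(type B) = 3/4 per child.
P(not type B) = 1/4 for one child; (1/4)^3 = 1/64.

1/64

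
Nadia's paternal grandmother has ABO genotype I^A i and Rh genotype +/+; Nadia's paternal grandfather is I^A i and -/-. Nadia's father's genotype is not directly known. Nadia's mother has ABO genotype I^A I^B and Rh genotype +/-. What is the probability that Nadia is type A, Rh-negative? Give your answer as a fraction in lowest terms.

1/8

Nadia's father's ABO genotype from I^A i × I^A i: 1/4 I^A I^A, 1/2 I^A i, 1/4 i i.
Crossing each possibility with the mother I^A I^B and summing P(type A): 1/4·1/2 + 1/2·1/2 + 1/4·1/2 = 1/2.
Similarly for Rh via the father's Rh distribution: P(Rh-) = 1/4.
Independent loci: 1/2 × 1/4 = 1/8.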